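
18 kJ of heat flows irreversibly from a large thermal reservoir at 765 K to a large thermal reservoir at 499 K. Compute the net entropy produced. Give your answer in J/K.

ΔS_total = 12.5 J/K

ΔS_hot = −Q/T_H = −18000/765 = -23.53 J/K and ΔS_cold = +Q/T_C = 18000/499 = 36.07 J/K.
ΔS_total = -23.53 + 36.07 = 12.5 J/K, positive as the second law requires.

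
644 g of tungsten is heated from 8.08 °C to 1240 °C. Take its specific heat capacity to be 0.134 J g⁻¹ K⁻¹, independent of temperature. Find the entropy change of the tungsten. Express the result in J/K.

In kelvin: T₁ = 281.23 K, T₂ = 1513.15 K. ΔS = ∫dQ_rev/T = m c ln(T₂/T₁) = 644 × 0.134 × ln(1513.15/281.23) = 145 J/K.

ΔS = 145 J/K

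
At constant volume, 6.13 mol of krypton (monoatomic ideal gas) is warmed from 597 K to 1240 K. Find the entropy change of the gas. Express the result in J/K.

At constant volume, ΔS = nC_V ln(T₂/T₁) with C_V = 3R/2 = 12.47 J mol⁻¹ K⁻¹.
ΔS = 6.13 × 12.47 × ln(1240/597) = 55.9 J/K.

ΔS = 55.9 J/K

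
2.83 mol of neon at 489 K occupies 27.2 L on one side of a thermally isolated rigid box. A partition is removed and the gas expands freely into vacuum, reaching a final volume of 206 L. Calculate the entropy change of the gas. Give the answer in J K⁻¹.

ΔS_gas = 47.6 J/K

No heat is exchanged and no work is done, so the ideal-gas temperature stays constant.
Entropy is a state function; using a reversible isothermal path, ΔS_gas = nR ln(V₂/V₁) = 2.83 × 8.314 × ln(206/27.2) = 47.6 J/K.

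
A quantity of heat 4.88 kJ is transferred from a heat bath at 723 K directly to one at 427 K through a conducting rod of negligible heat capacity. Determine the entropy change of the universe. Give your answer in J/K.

ΔS_total = 4.68 J/K

ΔS_hot = −Q/T_H = −4880/723 = -6.75 J/K and ΔS_cold = +Q/T_C = 4880/427 = 11.43 J/K.
ΔS_total = -6.75 + 11.43 = 4.68 J/K, positive as the second law requires.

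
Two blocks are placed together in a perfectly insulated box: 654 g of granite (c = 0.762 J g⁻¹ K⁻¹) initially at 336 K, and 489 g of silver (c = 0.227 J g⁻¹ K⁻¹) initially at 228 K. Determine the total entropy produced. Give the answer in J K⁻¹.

ΔS_total = 6.28 J/K

Energy balance: T_f = (m₁c₁T₁ + m₂c₂T₂)/(m₁c₁ + m₂c₂) = 316.33 K.
ΔS₁ = m₁c₁ ln(T_f/T₁) = 498.348 × ln(316.33/336) = -30.07 J/K.
ΔS₂ = m₂c₂ ln(T_f/T₂) = 111.003 × ln(316.33/228) = 36.35 J/K.
ΔS_total = -30.07 + 36.35 = 6.28 J/K.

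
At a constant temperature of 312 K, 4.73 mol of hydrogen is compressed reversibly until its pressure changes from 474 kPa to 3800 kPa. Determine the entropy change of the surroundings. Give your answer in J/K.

For an isothermal ideal gas ΔS_gas = nR ln(P₁/P₂) = 4.73 × 8.314 × ln(474/3800) = -81.9 J/K.
The process is reversible, so ΔS_surr = −ΔS_gas = 81.9 J/K and ΔS_universe = 0.

ΔS_surr = 81.9 J/K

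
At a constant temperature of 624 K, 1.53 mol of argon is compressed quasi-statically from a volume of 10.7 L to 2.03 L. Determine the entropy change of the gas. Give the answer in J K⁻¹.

ΔS_gas = -21.1 J/K

For an isothermal ideal gas ΔS_gas = nR ln(V₂/V₁) = 1.53 × 8.314 × ln(2.03/10.7) = -21.1 J/K.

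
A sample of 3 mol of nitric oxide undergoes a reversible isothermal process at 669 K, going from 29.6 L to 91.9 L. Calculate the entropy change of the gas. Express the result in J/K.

ΔS_gas = 28.3 J/K

For an isothermal ideal gas ΔS_gas = nR ln(V₂/V₁) = 3 × 8.314 × ln(91.9/29.6) = 28.3 J/K.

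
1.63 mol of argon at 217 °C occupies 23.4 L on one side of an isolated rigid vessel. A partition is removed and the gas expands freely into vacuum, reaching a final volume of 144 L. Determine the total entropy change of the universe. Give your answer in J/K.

ΔS_universe = 24.6 J/K

No heat is exchanged and no work is done, so the ideal-gas temperature stays constant.
Entropy is a state function; using a reversible isothermal path, ΔS_gas = nR ln(V₂/V₁) = 1.63 × 8.314 × ln(144/23.4) = 24.6 J/K.
The insulated surroundings exchange no heat, so ΔS_surr = 0 and ΔS_universe = ΔS_gas.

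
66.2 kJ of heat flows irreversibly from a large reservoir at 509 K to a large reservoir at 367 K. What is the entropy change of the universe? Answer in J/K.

ΔS_total = 50.3 J/K

ΔS_hot = −Q/T_H = −66200/509 = -130.1 J/K and ΔS_cold = +Q/T_C = 66200/367 = 180.4 J/K.
ΔS_total = -130.1 + 180.4 = 50.3 J/K, positive as the second law requires.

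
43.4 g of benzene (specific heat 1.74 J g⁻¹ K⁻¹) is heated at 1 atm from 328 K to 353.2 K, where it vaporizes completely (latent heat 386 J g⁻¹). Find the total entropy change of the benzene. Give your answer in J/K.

ΔS = 53 J/K

Warming step: ΔS₁ = m c ln(T_tr/T_i) = 43.4 × 1.74 × ln(353.2/328) = 5.59 J/K.
Phase change: ΔS₂ = +mL/T_tr = 43.4 × 386 / 353.2 = 47.43 J/K.
ΔS_total = (5.59) + (47.43) = 53 J/K.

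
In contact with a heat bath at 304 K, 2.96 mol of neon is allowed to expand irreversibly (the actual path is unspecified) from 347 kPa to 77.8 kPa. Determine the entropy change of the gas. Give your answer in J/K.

ΔS_gas = 36.8 J/K

Entropy is a state function, so ΔS_gas depends only on the end states.
For an isothermal ideal gas ΔS_gas = nR ln(P₁/P₂) = 2.96 × 8.314 × ln(347/77.8) = 36.8 J/K.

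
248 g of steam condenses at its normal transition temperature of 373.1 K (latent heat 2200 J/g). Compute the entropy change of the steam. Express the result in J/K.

Heat released by the substance: Q = −mL = −248 × 2200 = −545600 J.
At constant T, ΔS = Q_rev/T = −545600 / 373.1 = -1460 J/K.

ΔS = -1460 J/K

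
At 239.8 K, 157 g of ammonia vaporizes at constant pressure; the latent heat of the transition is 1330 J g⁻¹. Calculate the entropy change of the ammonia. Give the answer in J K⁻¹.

Heat absorbed by the substance: Q = mL = 157 × 1330 = 208810 J.
At constant T, ΔS = Q_rev/T = 208810 / 239.8 = 871 J/K.

ΔS = 871 J/K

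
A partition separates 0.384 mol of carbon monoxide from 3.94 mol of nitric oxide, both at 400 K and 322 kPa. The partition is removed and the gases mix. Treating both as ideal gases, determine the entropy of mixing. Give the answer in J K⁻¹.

Mole fractions: x_A = 0.384/4.32 = 0.0888, x_B = 0.911.
ΔS_mix = −R(n_A ln x_A + n_B ln x_B) = −8.314 × (0.384 ln 0.0888 + 3.94 ln 0.911) = 10.8 J/K.

ΔS_mix = 10.8 J/K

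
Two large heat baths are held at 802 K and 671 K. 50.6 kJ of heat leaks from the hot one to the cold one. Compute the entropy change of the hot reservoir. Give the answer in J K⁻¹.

The hot reservoir loses heat Q, so ΔS_hot = −Q/T_H = −50600/802 = -63.1 J/K.

ΔS_hot = -63.1 J/K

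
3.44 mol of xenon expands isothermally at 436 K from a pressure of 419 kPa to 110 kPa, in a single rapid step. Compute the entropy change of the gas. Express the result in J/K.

Entropy is a state function, so ΔS_gas depends only on the end states.
For an isothermal ideal gas ΔS_gas = nR ln(P₁/P₂) = 3.44 × 8.314 × ln(419/110) = 38.2 J/K.

ΔS_gas = 38.2 J/K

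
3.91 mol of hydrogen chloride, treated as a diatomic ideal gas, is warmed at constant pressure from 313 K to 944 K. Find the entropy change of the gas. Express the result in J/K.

At constant pressure, ΔS = nC_p ln(T₂/T₁) with C_p = 7R/2 = 29.1 J mol⁻¹ K⁻¹.
ΔS = 3.91 × 29.1 × ln(944/313) = 126 J/K.

ΔS = 126 J/K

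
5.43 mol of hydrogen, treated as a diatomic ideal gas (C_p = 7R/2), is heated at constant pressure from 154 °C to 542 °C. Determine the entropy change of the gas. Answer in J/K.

In kelvin: T₁ = 427.15 K, T₂ = 815.15 K. At constant pressure, ΔS = nC_p ln(T₂/T₁) with C_p = 7R/2 = 29.1 J mol⁻¹ K⁻¹.
ΔS = 5.43 × 29.1 × ln(815.15/427.15) = 102 J/K.

ΔS = 102 J/K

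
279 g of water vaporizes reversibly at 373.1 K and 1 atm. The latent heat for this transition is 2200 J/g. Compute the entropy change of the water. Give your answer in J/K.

ΔS = 1650 J/K

Heat absorbed by the substance: Q = mL = 279 × 2200 = 613800 J.
At constant T, ΔS = Q_rev/T = 613800 / 373.1 = 1650 J/K.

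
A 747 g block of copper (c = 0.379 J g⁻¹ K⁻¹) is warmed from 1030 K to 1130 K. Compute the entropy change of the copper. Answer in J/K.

ΔS = ∫dQ_rev/T = m c ln(T₂/T₁) = 747 × 0.379 × ln(1130/1030) = 26.2 J/K.

ΔS = 26.2 J/K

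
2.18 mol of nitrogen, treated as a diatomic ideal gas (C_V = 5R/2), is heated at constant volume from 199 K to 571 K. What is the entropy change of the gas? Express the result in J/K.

ΔS = 47.8 J/K

At constant volume, ΔS = nC_V ln(T₂/T₁) with C_V = 5R/2 = 20.79 J mol⁻¹ K⁻¹.
ΔS = 2.18 × 20.79 × ln(571/199) = 47.8 J/K.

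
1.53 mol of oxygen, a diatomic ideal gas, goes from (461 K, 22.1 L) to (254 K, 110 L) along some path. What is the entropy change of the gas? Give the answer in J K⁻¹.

Entropy is a state function: ΔS = nC_V ln(T₂/T₁) + nR ln(V₂/V₁), with C_V = 5R/2 = 20.79 J mol⁻¹ K⁻¹ for a diatomic ideal gas.
ΔS = 1.53 × [20.79 × ln(254/461) + 8.314 × ln(110/22.1)] = 1.46 J/K.

ΔS = 1.46 J/K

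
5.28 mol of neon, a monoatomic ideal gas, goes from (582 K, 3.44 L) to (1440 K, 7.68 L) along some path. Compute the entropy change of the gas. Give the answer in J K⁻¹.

ΔS = 94.9 J/K

Entropy is a state function: ΔS = nC_V ln(T₂/T₁) + nR ln(V₂/V₁), with C_V = 3R/2 = 12.47 J mol⁻¹ K⁻¹ for a monoatomic ideal gas.
ΔS = 5.28 × [12.47 × ln(1440/582) + 8.314 × ln(7.68/3.44)] = 94.9 J/K.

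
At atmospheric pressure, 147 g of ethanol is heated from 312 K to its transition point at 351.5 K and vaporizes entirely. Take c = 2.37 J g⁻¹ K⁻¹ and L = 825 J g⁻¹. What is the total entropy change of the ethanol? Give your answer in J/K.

ΔS = 387 J/K

Warming step: ΔS₁ = m c ln(T_tr/T_i) = 147 × 2.37 × ln(351.5/312) = 41.53 J/K.
Phase change: ΔS₂ = +mL/T_tr = 147 × 825 / 351.5 = 345 J/K.
ΔS_total = (41.53) + (345) = 387 J/K.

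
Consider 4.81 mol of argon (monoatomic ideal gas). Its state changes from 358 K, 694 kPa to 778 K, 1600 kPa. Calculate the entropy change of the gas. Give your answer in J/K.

ΔS = nC_p ln(T₂/T₁) − nR ln(P₂/P₁), with C_p = 5R/2 = 20.79 J mol⁻¹ K⁻¹ for a monoatomic ideal gas.
ΔS = 4.81 × [20.79 × ln(778/358) − 8.314 × ln(1600/694)] = 44.2 J/K.

ΔS = 44.2 J/K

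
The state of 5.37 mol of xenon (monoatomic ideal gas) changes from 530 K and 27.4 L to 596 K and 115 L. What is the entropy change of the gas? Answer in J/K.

ΔS = 71.9 J/K

Entropy is a state function: ΔS = nC_V ln(T₂/T₁) + nR ln(V₂/V₁), with C_V = 3R/2 = 12.47 J mol⁻¹ K⁻¹ for a monoatomic ideal gas.
ΔS = 5.37 × [12.47 × ln(596/530) + 8.314 × ln(115/27.4)] = 71.9 J/K.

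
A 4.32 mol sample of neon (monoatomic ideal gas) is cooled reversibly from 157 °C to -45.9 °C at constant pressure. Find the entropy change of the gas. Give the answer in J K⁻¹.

ΔS = -57.3 J/K

In kelvin: T₁ = 430.15 K, T₂ = 227.25 K. At constant pressure, ΔS = nC_p ln(T₂/T₁) with C_p = 5R/2 = 20.79 J mol⁻¹ K⁻¹.
ΔS = 4.32 × 20.79 × ln(227.25/430.15) = -57.3 J/K.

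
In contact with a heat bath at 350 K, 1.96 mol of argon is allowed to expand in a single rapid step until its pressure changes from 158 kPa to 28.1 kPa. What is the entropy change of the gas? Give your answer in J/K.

Entropy is a state function, so ΔS_gas depends only on the end states.
For an isothermal ideal gas ΔS_gas = nR ln(P₁/P₂) = 1.96 × 8.314 × ln(158/28.1) = 28.1 J/K.

ΔS_gas = 28.1 J/K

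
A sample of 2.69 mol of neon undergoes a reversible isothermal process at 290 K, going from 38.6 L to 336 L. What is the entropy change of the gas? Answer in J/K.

For an isothermal ideal gas ΔS_gas = nR ln(V₂/V₁) = 2.69 × 8.314 × ln(336/38.6) = 48.4 J/K.

ΔS_gas = 48.4 J/K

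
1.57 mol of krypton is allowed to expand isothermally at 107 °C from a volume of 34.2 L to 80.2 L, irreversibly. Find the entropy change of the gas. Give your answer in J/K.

Entropy is a state function, so ΔS_gas depends only on the end states.
For an isothermal ideal gas ΔS_gas = nR ln(V₂/V₁) = 1.57 × 8.314 × ln(80.2/34.2) = 11.1 J/K.

ΔS_gas = 11.1 J/K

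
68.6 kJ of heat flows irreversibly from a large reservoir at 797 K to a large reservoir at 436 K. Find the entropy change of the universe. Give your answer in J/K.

ΔS_total = 71.3 J/K

ΔS_hot = −Q/T_H = −68600/797 = -86.073 J/K and ΔS_cold = +Q/T_C = 68600/436 = 157.34 J/K.
ΔS_total = -86.073 + 157.34 = 71.3 J/K, positive as the second law requires.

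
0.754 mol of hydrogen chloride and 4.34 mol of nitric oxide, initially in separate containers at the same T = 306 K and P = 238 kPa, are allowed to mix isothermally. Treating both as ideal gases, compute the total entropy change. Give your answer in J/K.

Mole fractions: x_A = 0.754/5.09 = 0.148, x_B = 0.852.
ΔS_mix = −R(n_A ln x_A + n_B ln x_B) = −8.314 × (0.754 ln 0.148 + 4.34 ln 0.852) = 17.8 J/K.

ΔS_mix = 17.8 J/K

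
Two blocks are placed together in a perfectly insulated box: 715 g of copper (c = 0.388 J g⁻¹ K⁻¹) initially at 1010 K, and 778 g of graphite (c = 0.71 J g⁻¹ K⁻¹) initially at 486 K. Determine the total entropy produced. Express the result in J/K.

ΔS_total = 52.5 J/K

Energy balance: T_f = (m₁c₁T₁ + m₂c₂T₂)/(m₁c₁ + m₂c₂) = 661.18 K.
ΔS₁ = m₁c₁ ln(T_f/T₁) = 277.42 × ln(661.18/1010) = -117.5 J/K.
ΔS₂ = m₂c₂ ln(T_f/T₂) = 552.38 × ln(661.18/486) = 170 J/K.
ΔS_total = -117.5 + 170 = 52.5 J/K.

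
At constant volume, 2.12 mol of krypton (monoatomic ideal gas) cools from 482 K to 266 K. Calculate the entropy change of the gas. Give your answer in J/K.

At constant volume, ΔS = nC_V ln(T₂/T₁) with C_V = 3R/2 = 12.47 J mol⁻¹ K⁻¹.
ΔS = 2.12 × 12.47 × ln(266/482) = -15.7 J/K.

ΔS = -15.7 J/K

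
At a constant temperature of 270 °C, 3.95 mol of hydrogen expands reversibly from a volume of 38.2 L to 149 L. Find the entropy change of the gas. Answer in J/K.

For an isothermal ideal gas ΔS_gas = nR ln(V₂/V₁) = 3.95 × 8.314 × ln(149/38.2) = 44.7 J/K.

ΔS_gas = 44.7 J/K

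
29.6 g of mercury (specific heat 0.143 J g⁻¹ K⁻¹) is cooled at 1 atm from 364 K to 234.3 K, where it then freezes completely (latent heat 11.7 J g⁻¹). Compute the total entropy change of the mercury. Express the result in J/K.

Cooling step: ΔS₁ = m c ln(T_tr/T_i) = 29.6 × 0.143 × ln(234.3/364) = -1.865 J/K.
Phase change: ΔS₂ = −mL/T_tr = −29.6 × 11.7 / 234.3 = -1.478 J/K.
ΔS_total = (-1.865) + (-1.478) = -3.34 J/K.

ΔS = -3.34 J/K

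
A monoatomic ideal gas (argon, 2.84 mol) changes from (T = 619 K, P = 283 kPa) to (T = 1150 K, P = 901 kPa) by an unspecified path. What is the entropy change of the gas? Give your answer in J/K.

ΔS = 9.22 J/K

ΔS = nC_p ln(T₂/T₁) − nR ln(P₂/P₁), with C_p = 5R/2 = 20.79 J mol⁻¹ K⁻¹ for a monoatomic ideal gas.
ΔS = 2.84 × [20.79 × ln(1150/619) − 8.314 × ln(901/283)] = 9.22 J/K.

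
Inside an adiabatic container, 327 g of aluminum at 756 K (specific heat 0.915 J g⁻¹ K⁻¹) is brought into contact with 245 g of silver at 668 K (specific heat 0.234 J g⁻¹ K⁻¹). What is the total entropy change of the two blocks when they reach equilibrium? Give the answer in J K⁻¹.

Energy balance: T_f = (m₁c₁T₁ + m₂c₂T₂)/(m₁c₁ + m₂c₂) = 741.85 K.
ΔS₁ = m₁c₁ ln(T_f/T₁) = 299.205 × ln(741.85/756) = -5.6534 J/K.
ΔS₂ = m₂c₂ ln(T_f/T₂) = 57.33 × ln(741.85/668) = 6.0115 J/K.
ΔS_total = -5.6534 + 6.0115 = 0.358 J/K.

ΔS_total = 0.358 J/K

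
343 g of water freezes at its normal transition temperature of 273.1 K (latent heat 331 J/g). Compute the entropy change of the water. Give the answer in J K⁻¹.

Heat released by the substance: Q = −mL = −343 × 331 = −113533 J.
At constant T, ΔS = Q_rev/T = −113533 / 273.1 = -416 J/K.

ΔS = -416 J/K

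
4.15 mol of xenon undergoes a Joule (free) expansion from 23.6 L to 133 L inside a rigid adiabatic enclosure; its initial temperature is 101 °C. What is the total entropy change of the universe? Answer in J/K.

For an ideal gas in free expansion Q = 0 and W = 0, so T is unchanged.
Entropy is a state function; using a reversible isothermal path, ΔS_gas = nR ln(V₂/V₁) = 4.15 × 8.314 × ln(133/23.6) = 59.7 J/K.
The insulated surroundings exchange no heat, so ΔS_surr = 0 and ΔS_universe = ΔS_gas.

ΔS_universe = 59.7 J/K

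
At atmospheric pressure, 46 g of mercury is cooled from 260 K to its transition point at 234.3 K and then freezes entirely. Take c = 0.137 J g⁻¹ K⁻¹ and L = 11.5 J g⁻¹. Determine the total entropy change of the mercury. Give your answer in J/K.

ΔS = -2.91 J/K

Cooling step: ΔS₁ = m c ln(T_tr/T_i) = 46 × 0.137 × ln(234.3/260) = -0.6559 J/K.
Phase change: ΔS₂ = −mL/T_tr = −46 × 11.5 / 234.3 = -2.258 J/K.
ΔS_total = (-0.6559) + (-2.258) = -2.91 J/K.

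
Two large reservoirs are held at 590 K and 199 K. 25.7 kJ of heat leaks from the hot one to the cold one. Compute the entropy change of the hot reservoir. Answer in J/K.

ΔS_hot = -43.6 J/K

The hot reservoir loses heat Q, so ΔS_hot = −Q/T_H = −25700/590 = -43.6 J/K.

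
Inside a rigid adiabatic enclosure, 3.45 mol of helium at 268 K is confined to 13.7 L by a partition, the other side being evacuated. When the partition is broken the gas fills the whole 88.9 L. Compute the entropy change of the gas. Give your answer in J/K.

ΔS_gas = 53.6 J/K

For an ideal gas in free expansion Q = 0 and W = 0, so T is unchanged.
Entropy is a state function; using a reversible isothermal path, ΔS_gas = nR ln(V₂/V₁) = 3.45 × 8.314 × ln(88.9/13.7) = 53.6 J/K.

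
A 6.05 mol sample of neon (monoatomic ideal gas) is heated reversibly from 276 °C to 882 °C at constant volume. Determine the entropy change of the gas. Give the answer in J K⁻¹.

ΔS = 56.1 J/K

In kelvin: T₁ = 549.15 K, T₂ = 1155.15 K. At constant volume, ΔS = nC_V ln(T₂/T₁) with C_V = 3R/2 = 12.47 J mol⁻¹ K⁻¹.
ΔS = 6.05 × 12.47 × ln(1155.15/549.15) = 56.1 J/K.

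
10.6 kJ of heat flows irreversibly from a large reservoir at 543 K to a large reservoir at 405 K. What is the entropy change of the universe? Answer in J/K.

ΔS_total = 6.65 J/K

ΔS_hot = −Q/T_H = −10600/543 = -19.52 J/K and ΔS_cold = +Q/T_C = 10600/405 = 26.17 J/K.
ΔS_total = -19.52 + 26.17 = 6.65 J/K, positive as the second law requires.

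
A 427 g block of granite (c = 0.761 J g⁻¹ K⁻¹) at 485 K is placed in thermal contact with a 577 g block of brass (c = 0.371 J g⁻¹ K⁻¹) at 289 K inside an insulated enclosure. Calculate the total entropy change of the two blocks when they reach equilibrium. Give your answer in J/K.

Energy balance: T_f = (m₁c₁T₁ + m₂c₂T₂)/(m₁c₁ + m₂c₂) = 407.16 K.
ΔS₁ = m₁c₁ ln(T_f/T₁) = 324.947 × ln(407.16/485) = -56.85 J/K.
ΔS₂ = m₂c₂ ln(T_f/T₂) = 214.067 × ln(407.16/289) = 73.38 J/K.
ΔS_total = -56.85 + 73.38 = 16.5 J/K.

ΔS_total = 16.5 J/K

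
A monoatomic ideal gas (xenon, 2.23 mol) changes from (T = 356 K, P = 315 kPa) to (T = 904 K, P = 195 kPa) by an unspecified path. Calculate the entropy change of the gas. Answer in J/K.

ΔS = 52.1 J/K

ΔS = nC_p ln(T₂/T₁) − nR ln(P₂/P₁), with C_p = 5R/2 = 20.79 J mol⁻¹ K⁻¹ for a monoatomic ideal gas.
ΔS = 2.23 × [20.79 × ln(904/356) − 8.314 × ln(195/315)] = 52.1 J/K.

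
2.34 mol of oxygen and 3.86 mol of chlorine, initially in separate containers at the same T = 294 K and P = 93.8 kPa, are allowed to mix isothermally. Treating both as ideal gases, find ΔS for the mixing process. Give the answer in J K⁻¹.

ΔS_mix = 34.2 J/K

Mole fractions: x_A = 2.34/6.2 = 0.377, x_B = 0.623.
ΔS_mix = −R(n_A ln x_A + n_B ln x_B) = −8.314 × (2.34 ln 0.377 + 3.86 ln 0.623) = 34.2 J/K.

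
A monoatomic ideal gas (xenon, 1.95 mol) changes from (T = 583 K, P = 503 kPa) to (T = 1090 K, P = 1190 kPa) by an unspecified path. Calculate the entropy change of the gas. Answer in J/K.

ΔS = nC_p ln(T₂/T₁) − nR ln(P₂/P₁), with C_p = 5R/2 = 20.79 J mol⁻¹ K⁻¹ for a monoatomic ideal gas.
ΔS = 1.95 × [20.79 × ln(1090/583) − 8.314 × ln(1190/503)] = 11.4 J/K.

ΔS = 11.4 J/K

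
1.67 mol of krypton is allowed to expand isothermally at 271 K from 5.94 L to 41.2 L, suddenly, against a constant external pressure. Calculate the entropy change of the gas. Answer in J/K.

Entropy is a state function, so ΔS_gas depends only on the end states.
For an isothermal ideal gas ΔS_gas = nR ln(V₂/V₁) = 1.67 × 8.314 × ln(41.2/5.94) = 26.9 J/K.

ΔS_gas = 26.9 J/K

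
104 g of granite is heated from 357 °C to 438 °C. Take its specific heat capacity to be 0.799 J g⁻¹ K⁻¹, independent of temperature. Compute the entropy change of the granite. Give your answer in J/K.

In kelvin: T₁ = 630.15 K, T₂ = 711.15 K. ΔS = ∫dQ_rev/T = m c ln(T₂/T₁) = 104 × 0.799 × ln(711.15/630.15) = 10 J/K.

ΔS = 10 J/K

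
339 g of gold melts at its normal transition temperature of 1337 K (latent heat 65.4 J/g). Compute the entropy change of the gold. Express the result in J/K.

Heat absorbed by the substance: Q = mL = 339 × 65.4 = 22170.6 J.
At constant T, ΔS = Q_rev/T = 22170.6 / 1337 = 16.6 J/K.

ΔS = 16.6 J/K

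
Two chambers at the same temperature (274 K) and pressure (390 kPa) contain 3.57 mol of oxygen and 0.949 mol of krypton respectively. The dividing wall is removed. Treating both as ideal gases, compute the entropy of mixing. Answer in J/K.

ΔS_mix = 19.3 J/K

Mole fractions: x_A = 3.57/4.52 = 0.79, x_B = 0.21.
ΔS_mix = −R(n_A ln x_A + n_B ln x_B) = −8.314 × (3.57 ln 0.79 + 0.949 ln 0.21) = 19.3 J/K.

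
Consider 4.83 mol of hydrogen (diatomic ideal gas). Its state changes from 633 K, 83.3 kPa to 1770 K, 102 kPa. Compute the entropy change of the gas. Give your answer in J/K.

ΔS = nC_p ln(T₂/T₁) − nR ln(P₂/P₁), with C_p = 7R/2 = 29.1 J mol⁻¹ K⁻¹ for a diatomic ideal gas.
ΔS = 4.83 × [29.1 × ln(1770/633) − 8.314 × ln(102/83.3)] = 136 J/K.

ΔS = 136 J/K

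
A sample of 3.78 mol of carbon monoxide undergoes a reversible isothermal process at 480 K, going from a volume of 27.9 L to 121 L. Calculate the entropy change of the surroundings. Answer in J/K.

ΔS_surr = -46.1 J/K

For an isothermal ideal gas ΔS_gas = nR ln(V₂/V₁) = 3.78 × 8.314 × ln(121/27.9) = 46.1 J/K.
The process is reversible, so ΔS_surr = −ΔS_gas = -46.1 J/K and ΔS_universe = 0.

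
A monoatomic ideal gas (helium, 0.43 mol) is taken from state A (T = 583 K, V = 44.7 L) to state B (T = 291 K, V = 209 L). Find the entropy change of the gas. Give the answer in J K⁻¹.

Entropy is a state function: ΔS = nC_V ln(T₂/T₁) + nR ln(V₂/V₁), with C_V = 3R/2 = 12.47 J mol⁻¹ K⁻¹ for a monoatomic ideal gas.
ΔS = 0.43 × [12.47 × ln(291/583) + 8.314 × ln(209/44.7)] = 1.79 J/K.

ΔS = 1.79 J/K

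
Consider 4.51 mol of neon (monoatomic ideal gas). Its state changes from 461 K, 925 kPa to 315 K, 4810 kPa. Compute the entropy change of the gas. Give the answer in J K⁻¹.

ΔS = -97.5 J/K

ΔS = nC_p ln(T₂/T₁) − nR ln(P₂/P₁), with C_p = 5R/2 = 20.79 J mol⁻¹ K⁻¹ for a monoatomic ideal gas.
ΔS = 4.51 × [20.79 × ln(315/461) − 8.314 × ln(4810/925)] = -97.5 J/K.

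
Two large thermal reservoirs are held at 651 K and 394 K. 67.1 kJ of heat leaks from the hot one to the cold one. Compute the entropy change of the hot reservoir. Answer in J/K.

The hot reservoir loses heat Q, so ΔS_hot = −Q/T_H = −67100/651 = -103 J/K.

ΔS_hot = -103 J/K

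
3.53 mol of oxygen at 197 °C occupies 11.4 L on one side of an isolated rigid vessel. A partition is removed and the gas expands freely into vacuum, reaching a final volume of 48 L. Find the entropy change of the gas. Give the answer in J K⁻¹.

For an ideal gas in free expansion Q = 0 and W = 0, so T is unchanged.
Entropy is a state function; using a reversible isothermal path, ΔS_gas = nR ln(V₂/V₁) = 3.53 × 8.314 × ln(48/11.4) = 42.2 J/K.

ΔS_gas = 42.2 J/K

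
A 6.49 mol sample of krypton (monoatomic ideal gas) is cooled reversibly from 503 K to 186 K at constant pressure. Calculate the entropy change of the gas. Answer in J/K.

ΔS = -134 J/K

At constant pressure, ΔS = nC_p ln(T₂/T₁) with C_p = 5R/2 = 20.79 J mol⁻¹ K⁻¹.
ΔS = 6.49 × 20.79 × ln(186/503) = -134 J/K.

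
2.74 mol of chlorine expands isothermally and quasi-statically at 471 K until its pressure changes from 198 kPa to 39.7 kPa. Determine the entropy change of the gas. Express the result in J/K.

For an isothermal ideal gas ΔS_gas = nR ln(P₁/P₂) = 2.74 × 8.314 × ln(198/39.7) = 36.6 J/K.

ΔS_gas = 36.6 J/K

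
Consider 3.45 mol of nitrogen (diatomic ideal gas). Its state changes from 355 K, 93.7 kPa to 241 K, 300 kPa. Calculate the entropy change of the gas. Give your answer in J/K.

ΔS = nC_p ln(T₂/T₁) − nR ln(P₂/P₁), with C_p = 7R/2 = 29.1 J mol⁻¹ K⁻¹ for a diatomic ideal gas.
ΔS = 3.45 × [29.1 × ln(241/355) − 8.314 × ln(300/93.7)] = -72.3 J/K.

ΔS = -72.3 J/K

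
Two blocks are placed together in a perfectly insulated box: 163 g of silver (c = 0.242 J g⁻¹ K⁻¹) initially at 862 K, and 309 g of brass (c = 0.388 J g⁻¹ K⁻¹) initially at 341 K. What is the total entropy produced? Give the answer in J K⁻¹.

Energy balance: T_f = (m₁c₁T₁ + m₂c₂T₂)/(m₁c₁ + m₂c₂) = 469.98 K.
ΔS₁ = m₁c₁ ln(T_f/T₁) = 39.446 × ln(469.98/862) = -23.93 J/K.
ΔS₂ = m₂c₂ ln(T_f/T₂) = 119.892 × ln(469.98/341) = 38.46 J/K.
ΔS_total = -23.93 + 38.46 = 14.5 J/K.

ΔS_total = 14.5 J/K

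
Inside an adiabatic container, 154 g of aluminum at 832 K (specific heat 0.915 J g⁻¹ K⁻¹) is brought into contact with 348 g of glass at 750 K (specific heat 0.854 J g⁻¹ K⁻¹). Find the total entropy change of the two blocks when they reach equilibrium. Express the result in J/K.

ΔS_total = 0.521 J/K

Energy balance: T_f = (m₁c₁T₁ + m₂c₂T₂)/(m₁c₁ + m₂c₂) = 776.37 K.
ΔS₁ = m₁c₁ ln(T_f/T₁) = 140.91 × ln(776.37/832) = -9.75065 J/K.
ΔS₂ = m₂c₂ ln(T_f/T₂) = 297.192 × ln(776.37/750) = 10.2714 J/K.
ΔS_total = -9.75065 + 10.2714 = 0.521 J/K.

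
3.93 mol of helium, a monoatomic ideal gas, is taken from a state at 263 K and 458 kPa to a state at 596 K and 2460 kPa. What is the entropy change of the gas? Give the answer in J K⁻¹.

ΔS = 11.9 J/K

ΔS = nC_p ln(T₂/T₁) − nR ln(P₂/P₁), with C_p = 5R/2 = 20.79 J mol⁻¹ K⁻¹ for a monoatomic ideal gas.
ΔS = 3.93 × [20.79 × ln(596/263) − 8.314 × ln(2460/458)] = 11.9 J/K.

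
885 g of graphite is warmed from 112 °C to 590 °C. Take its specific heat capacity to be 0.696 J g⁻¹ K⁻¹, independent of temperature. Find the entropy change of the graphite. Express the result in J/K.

In kelvin: T₁ = 385.15 K, T₂ = 863.15 K. ΔS = ∫dQ_rev/T = m c ln(T₂/T₁) = 885 × 0.696 × ln(863.15/385.15) = 497 J/K.

ΔS = 497 J/K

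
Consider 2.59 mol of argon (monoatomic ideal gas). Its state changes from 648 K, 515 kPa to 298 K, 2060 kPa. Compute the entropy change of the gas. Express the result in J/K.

ΔS = nC_p ln(T₂/T₁) − nR ln(P₂/P₁), with C_p = 5R/2 = 20.79 J mol⁻¹ K⁻¹ for a monoatomic ideal gas.
ΔS = 2.59 × [20.79 × ln(298/648) − 8.314 × ln(2060/515)] = -71.7 J/K.

ΔS = -71.7 J/K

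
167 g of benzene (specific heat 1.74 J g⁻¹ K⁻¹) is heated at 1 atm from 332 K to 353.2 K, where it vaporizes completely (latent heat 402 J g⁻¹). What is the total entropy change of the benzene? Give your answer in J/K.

Warming step: ΔS₁ = m c ln(T_tr/T_i) = 167 × 1.74 × ln(353.2/332) = 17.99 J/K.
Phase change: ΔS₂ = +mL/T_tr = 167 × 402 / 353.2 = 190.1 J/K.
ΔS_total = (17.99) + (190.1) = 208 J/K.

ΔS = 208 J/K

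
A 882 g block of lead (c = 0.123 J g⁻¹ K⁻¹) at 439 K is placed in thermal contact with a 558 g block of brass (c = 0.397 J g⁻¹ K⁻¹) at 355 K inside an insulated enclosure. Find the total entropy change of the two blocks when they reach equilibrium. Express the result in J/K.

ΔS_total = 1.68 J/K

Energy balance: T_f = (m₁c₁T₁ + m₂c₂T₂)/(m₁c₁ + m₂c₂) = 382.61 K.
ΔS₁ = m₁c₁ ln(T_f/T₁) = 108.486 × ln(382.61/439) = -14.91 J/K.
ΔS₂ = m₂c₂ ln(T_f/T₂) = 221.526 × ln(382.61/355) = 16.59 J/K.
ΔS_total = -14.91 + 16.59 = 1.68 J/K.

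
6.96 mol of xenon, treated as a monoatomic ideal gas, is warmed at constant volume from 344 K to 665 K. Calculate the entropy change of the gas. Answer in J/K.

ΔS = 57.2 J/K

At constant volume, ΔS = nC_V ln(T₂/T₁) with C_V = 3R/2 = 12.47 J mol⁻¹ K⁻¹.
ΔS = 6.96 × 12.47 × ln(665/344) = 57.2 J/K.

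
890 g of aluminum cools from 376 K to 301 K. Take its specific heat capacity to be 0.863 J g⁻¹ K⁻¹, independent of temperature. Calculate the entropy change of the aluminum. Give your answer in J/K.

ΔS = -171 J/K

ΔS = ∫dQ_rev/T = m c ln(T₂/T₁) = 890 × 0.863 × ln(301/376) = -171 J/K.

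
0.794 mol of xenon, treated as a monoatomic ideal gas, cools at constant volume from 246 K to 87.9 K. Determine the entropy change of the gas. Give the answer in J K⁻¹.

At constant volume, ΔS = nC_V ln(T₂/T₁) with C_V = 3R/2 = 12.47 J mol⁻¹ K⁻¹.
ΔS = 0.794 × 12.47 × ln(87.9/246) = -10.2 J/K.

ΔS = -10.2 J/K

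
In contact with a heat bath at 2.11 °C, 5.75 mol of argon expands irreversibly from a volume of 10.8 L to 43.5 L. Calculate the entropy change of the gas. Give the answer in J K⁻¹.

ΔS_gas = 66.6 J/K

Entropy is a state function, so ΔS_gas depends only on the end states.
For an isothermal ideal gas ΔS_gas = nR ln(V₂/V₁) = 5.75 × 8.314 × ln(43.5/10.8) = 66.6 J/K.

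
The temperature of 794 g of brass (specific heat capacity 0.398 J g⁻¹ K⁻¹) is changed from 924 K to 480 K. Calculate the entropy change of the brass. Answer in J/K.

ΔS = ∫dQ_rev/T = m c ln(T₂/T₁) = 794 × 0.398 × ln(480/924) = -207 J/K.

ΔS = -207 J/K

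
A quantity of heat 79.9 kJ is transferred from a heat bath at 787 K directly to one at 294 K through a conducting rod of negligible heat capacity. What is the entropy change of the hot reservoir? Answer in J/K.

ΔS_hot = -102 J/K

The hot reservoir loses heat Q, so ΔS_hot = −Q/T_H = −79900/787 = -102 J/K.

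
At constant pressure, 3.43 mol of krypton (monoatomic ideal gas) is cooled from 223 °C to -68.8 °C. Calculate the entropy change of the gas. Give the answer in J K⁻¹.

In kelvin: T₁ = 496.15 K, T₂ = 204.35 K. At constant pressure, ΔS = nC_p ln(T₂/T₁) with C_p = 5R/2 = 20.79 J mol⁻¹ K⁻¹.
ΔS = 3.43 × 20.79 × ln(204.35/496.15) = -63.2 J/K.

ΔS = -63.2 J/K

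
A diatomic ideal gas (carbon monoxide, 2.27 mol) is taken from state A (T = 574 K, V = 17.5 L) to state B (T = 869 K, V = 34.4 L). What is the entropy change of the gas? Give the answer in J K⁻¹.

ΔS = 32.3 J/K

Entropy is a state function: ΔS = nC_V ln(T₂/T₁) + nR ln(V₂/V₁), with C_V = 5R/2 = 20.79 J mol⁻¹ K⁻¹ for a diatomic ideal gas.
ΔS = 2.27 × [20.79 × ln(869/574) + 8.314 × ln(34.4/17.5)] = 32.3 J/K.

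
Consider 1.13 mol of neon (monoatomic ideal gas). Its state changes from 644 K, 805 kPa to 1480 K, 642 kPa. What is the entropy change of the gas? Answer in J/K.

ΔS = nC_p ln(T₂/T₁) − nR ln(P₂/P₁), with C_p = 5R/2 = 20.79 J mol⁻¹ K⁻¹ for a monoatomic ideal gas.
ΔS = 1.13 × [20.79 × ln(1480/644) − 8.314 × ln(642/805)] = 21.7 J/K.

ΔS = 21.7 J/K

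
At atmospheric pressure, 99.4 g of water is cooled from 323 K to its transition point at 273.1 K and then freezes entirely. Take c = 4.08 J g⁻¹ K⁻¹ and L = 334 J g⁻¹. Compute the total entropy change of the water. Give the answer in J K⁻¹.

ΔS = -190 J/K

Cooling step: ΔS₁ = m c ln(T_tr/T_i) = 99.4 × 4.08 × ln(273.1/323) = -68.06 J/K.
Phase change: ΔS₂ = −mL/T_tr = −99.4 × 334 / 273.1 = -121.6 J/K.
ΔS_total = (-68.06) + (-121.6) = -190 J/K.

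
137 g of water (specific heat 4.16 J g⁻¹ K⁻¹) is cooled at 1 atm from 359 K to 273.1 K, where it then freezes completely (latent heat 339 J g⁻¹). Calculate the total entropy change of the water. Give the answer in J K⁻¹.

ΔS = -326 J/K

Cooling step: ΔS₁ = m c ln(T_tr/T_i) = 137 × 4.16 × ln(273.1/359) = -155.9 J/K.
Phase change: ΔS₂ = −mL/T_tr = −137 × 339 / 273.1 = -170.1 J/K.
ΔS_total = (-155.9) + (-170.1) = -326 J/K.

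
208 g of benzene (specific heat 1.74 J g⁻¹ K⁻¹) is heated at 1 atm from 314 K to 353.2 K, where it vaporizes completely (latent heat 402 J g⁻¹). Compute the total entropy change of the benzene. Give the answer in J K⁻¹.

ΔS = 279 J/K

Warming step: ΔS₁ = m c ln(T_tr/T_i) = 208 × 1.74 × ln(353.2/314) = 42.58 J/K.
Phase change: ΔS₂ = +mL/T_tr = 208 × 402 / 353.2 = 236.7 J/K.
ΔS_total = (42.58) + (236.7) = 279 J/K.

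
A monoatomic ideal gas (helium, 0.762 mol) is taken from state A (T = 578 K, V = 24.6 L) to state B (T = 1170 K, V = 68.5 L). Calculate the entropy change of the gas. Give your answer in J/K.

Entropy is a state function: ΔS = nC_V ln(T₂/T₁) + nR ln(V₂/V₁), with C_V = 3R/2 = 12.47 J mol⁻¹ K⁻¹ for a monoatomic ideal gas.
ΔS = 0.762 × [12.47 × ln(1170/578) + 8.314 × ln(68.5/24.6)] = 13.2 J/K.

ΔS = 13.2 J/K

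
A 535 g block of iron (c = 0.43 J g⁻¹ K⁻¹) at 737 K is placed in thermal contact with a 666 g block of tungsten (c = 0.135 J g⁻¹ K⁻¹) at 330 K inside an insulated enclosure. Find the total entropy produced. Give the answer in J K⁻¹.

ΔS_total = 18.3 J/K

Energy balance: T_f = (m₁c₁T₁ + m₂c₂T₂)/(m₁c₁ + m₂c₂) = 622.63 K.
ΔS₁ = m₁c₁ ln(T_f/T₁) = 230.05 × ln(622.63/737) = -38.79 J/K.
ΔS₂ = m₂c₂ ln(T_f/T₂) = 89.91 × ln(622.63/330) = 57.08 J/K.
ΔS_total = -38.79 + 57.08 = 18.3 J/K.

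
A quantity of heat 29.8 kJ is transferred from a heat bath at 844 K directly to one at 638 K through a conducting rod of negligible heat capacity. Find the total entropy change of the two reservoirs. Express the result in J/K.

ΔS_total = 11.4 J/K

ΔS_hot = −Q/T_H = −29800/844 = -35.31 J/K and ΔS_cold = +Q/T_C = 29800/638 = 46.71 J/K.
ΔS_total = -35.31 + 46.71 = 11.4 J/K, positive as the second law requires.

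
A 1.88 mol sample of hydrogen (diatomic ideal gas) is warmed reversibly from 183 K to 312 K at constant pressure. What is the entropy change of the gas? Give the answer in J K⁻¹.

ΔS = 29.2 J/K

At constant pressure, ΔS = nC_p ln(T₂/T₁) with C_p = 7R/2 = 29.1 J mol⁻¹ K⁻¹.
ΔS = 1.88 × 29.1 × ln(312/183) = 29.2 J/K.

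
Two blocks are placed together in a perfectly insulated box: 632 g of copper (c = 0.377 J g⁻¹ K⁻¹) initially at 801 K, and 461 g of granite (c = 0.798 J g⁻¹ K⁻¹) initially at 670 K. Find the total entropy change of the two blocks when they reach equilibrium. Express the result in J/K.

Energy balance: T_f = (m₁c₁T₁ + m₂c₂T₂)/(m₁c₁ + m₂c₂) = 721.49 K.
ΔS₁ = m₁c₁ ln(T_f/T₁) = 238.264 × ln(721.49/801) = -24.91 J/K.
ΔS₂ = m₂c₂ ln(T_f/T₂) = 367.878 × ln(721.49/670) = 27.24 J/K.
ΔS_total = -24.91 + 27.24 = 2.33 J/K.

ΔS_total = 2.33 J/K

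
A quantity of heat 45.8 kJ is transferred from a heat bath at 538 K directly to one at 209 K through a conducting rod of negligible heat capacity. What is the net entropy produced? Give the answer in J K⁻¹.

ΔS_total = 134 J/K

ΔS_hot = −Q/T_H = −45800/538 = -85.13 J/K and ΔS_cold = +Q/T_C = 45800/209 = 219.1 J/K.
ΔS_total = -85.13 + 219.1 = 134 J/K, positive as the second law requires.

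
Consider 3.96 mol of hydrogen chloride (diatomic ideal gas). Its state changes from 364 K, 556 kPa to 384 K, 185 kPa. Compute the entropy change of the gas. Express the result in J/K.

ΔS = 42.4 J/K

ΔS = nC_p ln(T₂/T₁) − nR ln(P₂/P₁), with C_p = 7R/2 = 29.1 J mol⁻¹ K⁻¹ for a diatomic ideal gas.
ΔS = 3.96 × [29.1 × ln(384/364) − 8.314 × ln(185/556)] = 42.4 J/K.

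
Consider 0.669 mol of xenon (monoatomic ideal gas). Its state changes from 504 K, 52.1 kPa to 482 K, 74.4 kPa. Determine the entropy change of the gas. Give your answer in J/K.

ΔS = nC_p ln(T₂/T₁) − nR ln(P₂/P₁), with C_p = 5R/2 = 20.79 J mol⁻¹ K⁻¹ for a monoatomic ideal gas.
ΔS = 0.669 × [20.79 × ln(482/504) − 8.314 × ln(74.4/52.1)] = -2.6 J/K.

ΔS = -2.6 J/K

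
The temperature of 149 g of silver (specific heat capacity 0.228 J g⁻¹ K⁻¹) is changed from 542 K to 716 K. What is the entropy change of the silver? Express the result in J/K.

ΔS = ∫dQ_rev/T = m c ln(T₂/T₁) = 149 × 0.228 × ln(716/542) = 9.46 J/K.

ΔS = 9.46 J/K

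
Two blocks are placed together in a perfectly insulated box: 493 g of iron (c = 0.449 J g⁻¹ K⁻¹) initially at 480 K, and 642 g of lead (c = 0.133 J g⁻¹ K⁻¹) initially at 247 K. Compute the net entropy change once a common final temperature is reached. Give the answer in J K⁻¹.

ΔS_total = 12.2 J/K

Energy balance: T_f = (m₁c₁T₁ + m₂c₂T₂)/(m₁c₁ + m₂c₂) = 415.14 K.
ΔS₁ = m₁c₁ ln(T_f/T₁) = 221.357 × ln(415.14/480) = -32.13 J/K.
ΔS₂ = m₂c₂ ln(T_f/T₂) = 85.386 × ln(415.14/247) = 44.34 J/K.
ΔS_total = -32.13 + 44.34 = 12.2 J/K.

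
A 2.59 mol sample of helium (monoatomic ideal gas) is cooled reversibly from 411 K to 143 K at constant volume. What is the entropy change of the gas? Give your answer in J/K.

ΔS = -34.1 J/K

At constant volume, ΔS = nC_V ln(T₂/T₁) with C_V = 3R/2 = 12.47 J mol⁻¹ K⁻¹.
ΔS = 2.59 × 12.47 × ln(143/411) = -34.1 J/K.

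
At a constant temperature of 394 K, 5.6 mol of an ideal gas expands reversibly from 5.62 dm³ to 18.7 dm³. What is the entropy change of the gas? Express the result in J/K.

For an isothermal ideal gas ΔS_gas = nR ln(V₂/V₁) = 5.6 × 8.314 × ln(18.7/5.62) = 56 J/K.

ΔS_gas = 56 J/K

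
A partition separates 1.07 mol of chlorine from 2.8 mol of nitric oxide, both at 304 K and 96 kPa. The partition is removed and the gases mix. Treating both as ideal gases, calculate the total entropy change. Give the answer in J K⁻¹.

ΔS_mix = 19 J/K

Mole fractions: x_A = 1.07/3.87 = 0.276, x_B = 0.724.
ΔS_mix = −R(n_A ln x_A + n_B ln x_B) = −8.314 × (1.07 ln 0.276 + 2.8 ln 0.724) = 19 J/K.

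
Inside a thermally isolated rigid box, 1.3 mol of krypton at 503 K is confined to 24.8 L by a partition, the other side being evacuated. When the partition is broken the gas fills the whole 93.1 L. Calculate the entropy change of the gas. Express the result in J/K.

No heat is exchanged and no work is done, so the ideal-gas temperature stays constant.
Entropy is a state function; using a reversible isothermal path, ΔS_gas = nR ln(V₂/V₁) = 1.3 × 8.314 × ln(93.1/24.8) = 14.3 J/K.

ΔS_gas = 14.3 J/K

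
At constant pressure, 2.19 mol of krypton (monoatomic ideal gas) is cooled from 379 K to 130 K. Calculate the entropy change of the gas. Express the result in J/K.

ΔS = -48.7 J/K

At constant pressure, ΔS = nC_p ln(T₂/T₁) with C_p = 5R/2 = 20.79 J mol⁻¹ K⁻¹.
ΔS = 2.19 × 20.79 × ln(130/379) = -48.7 J/K.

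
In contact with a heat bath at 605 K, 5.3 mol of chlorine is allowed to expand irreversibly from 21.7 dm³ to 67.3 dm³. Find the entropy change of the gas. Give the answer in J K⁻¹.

ΔS_gas = 49.9 J/K

Entropy is a state function, so ΔS_gas depends only on the end states.
For an isothermal ideal gas ΔS_gas = nR ln(V₂/V₁) = 5.3 × 8.314 × ln(67.3/21.7) = 49.9 J/K.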